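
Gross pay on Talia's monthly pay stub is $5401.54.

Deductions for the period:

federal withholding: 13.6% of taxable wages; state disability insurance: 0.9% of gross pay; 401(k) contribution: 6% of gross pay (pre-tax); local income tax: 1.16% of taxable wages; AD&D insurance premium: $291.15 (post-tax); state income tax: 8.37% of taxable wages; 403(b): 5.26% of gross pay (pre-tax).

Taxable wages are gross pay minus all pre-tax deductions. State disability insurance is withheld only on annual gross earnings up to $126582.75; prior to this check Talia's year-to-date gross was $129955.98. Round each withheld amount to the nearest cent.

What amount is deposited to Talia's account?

$3393.49

401(k) contribution: $5401.54 × 0.06 = $324.09
403(b): $5401.54 × 0.0526 = $284.12
Pre-tax total = $324.09 + $284.12 = $608.21
Taxable wages = $5401.54 − $608.21 = $4793.33
State income tax: $4793.33 × 0.0837 = $401.20
Local income tax: $4793.33 × 0.0116 = $55.60
Federal withholding: $4793.33 × 0.136 = $651.89
State disability insurance: annual cap $126582.75 already reached (YTD $129955.98), so $0.00
AD&D insurance premium: $291.15
Total deductions = $324.09 + $284.12 + $401.20 + $55.60 + $651.89 + $0.00 + $291.15 = $2008.05
Net pay = $5401.54 − $2008.05 = $3393.49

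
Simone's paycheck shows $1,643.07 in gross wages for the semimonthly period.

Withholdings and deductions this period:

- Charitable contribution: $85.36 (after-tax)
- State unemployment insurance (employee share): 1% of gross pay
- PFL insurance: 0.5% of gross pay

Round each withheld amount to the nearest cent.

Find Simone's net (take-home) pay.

State unemployment insurance (employee share): $1,643.07 × 0.01 = $16.43
PFL insurance: $1,643.07 × 0.005 = $8.22
Charitable contribution: $85.36
Total deductions = $16.43 + $8.22 + $85.36 = $110.01
Net pay = $1,643.07 − $110.01 = $1,533.06

$1,533.06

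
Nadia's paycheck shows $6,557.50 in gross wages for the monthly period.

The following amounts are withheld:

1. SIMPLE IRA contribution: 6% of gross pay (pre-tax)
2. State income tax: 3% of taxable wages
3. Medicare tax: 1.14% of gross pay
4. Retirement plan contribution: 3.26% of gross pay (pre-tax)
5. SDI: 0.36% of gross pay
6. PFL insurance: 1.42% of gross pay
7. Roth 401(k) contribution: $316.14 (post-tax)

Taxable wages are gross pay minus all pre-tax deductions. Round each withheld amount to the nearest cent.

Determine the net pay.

$5,264.14

Retirement plan contribution: $6,557.50 × 0.0326 = $213.77
SIMPLE IRA contribution: $6,557.50 × 0.06 = $393.45
Pre-tax total = $213.77 + $393.45 = $607.22
Taxable wages = $6,557.50 − $607.22 = $5,950.28
State income tax: $5,950.28 × 0.03 = $178.51
Medicare tax: $6,557.50 × 0.0114 = $74.76
SDI: $6,557.50 × 0.0036 = $23.61
PFL insurance: $6,557.50 × 0.0142 = $93.12
Roth 401(k) contribution: $316.14
Total deductions = $213.77 + $393.45 + $178.51 + $74.76 + $23.61 + $93.12 + $316.14 = $1,293.36
Net pay = $6,557.50 − $1,293.36 = $5,264.14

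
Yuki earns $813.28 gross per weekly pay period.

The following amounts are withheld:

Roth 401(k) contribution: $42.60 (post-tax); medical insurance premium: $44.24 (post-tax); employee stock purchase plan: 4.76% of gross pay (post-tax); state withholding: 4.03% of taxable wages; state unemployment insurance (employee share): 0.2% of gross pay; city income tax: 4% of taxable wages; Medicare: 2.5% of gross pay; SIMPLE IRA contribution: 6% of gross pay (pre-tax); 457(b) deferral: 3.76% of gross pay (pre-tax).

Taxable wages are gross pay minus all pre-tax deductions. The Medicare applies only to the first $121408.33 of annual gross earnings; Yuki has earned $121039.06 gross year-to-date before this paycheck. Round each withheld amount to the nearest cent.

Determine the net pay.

$538.55

457(b) deferral: $813.28 × 0.0376 = $30.58
SIMPLE IRA contribution: $813.28 × 0.06 = $48.80
Pre-tax total = $30.58 + $48.80 = $79.38
Taxable wages = $813.28 − $79.38 = $733.90
City income tax: $733.90 × 0.04 = $29.36
State withholding: $733.90 × 0.0403 = $29.58
Medicare: only $121408.33 − $121039.06 = $369.27 of this check is subject → $369.27 × 0.025 = $9.23
State unemployment insurance (employee share): $813.28 × 0.002 = $1.63
Roth 401(k) contribution: $42.60
Employee stock purchase plan: $813.28 × 0.0476 = $38.71
Medical insurance premium: $44.24
Total deductions = $30.58 + $48.80 + $29.36 + $29.58 + $9.23 + $1.63 + $42.60 + $38.71 + $44.24 = $274.73
Net pay = $813.28 − $274.73 = $538.55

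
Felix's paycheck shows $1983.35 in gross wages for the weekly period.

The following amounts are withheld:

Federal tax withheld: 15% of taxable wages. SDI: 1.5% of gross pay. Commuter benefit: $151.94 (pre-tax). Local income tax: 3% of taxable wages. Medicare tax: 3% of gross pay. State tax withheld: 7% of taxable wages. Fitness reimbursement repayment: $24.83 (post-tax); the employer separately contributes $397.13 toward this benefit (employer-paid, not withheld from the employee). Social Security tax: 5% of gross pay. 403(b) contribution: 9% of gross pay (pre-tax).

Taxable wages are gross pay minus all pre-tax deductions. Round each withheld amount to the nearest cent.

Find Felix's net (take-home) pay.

$1026.43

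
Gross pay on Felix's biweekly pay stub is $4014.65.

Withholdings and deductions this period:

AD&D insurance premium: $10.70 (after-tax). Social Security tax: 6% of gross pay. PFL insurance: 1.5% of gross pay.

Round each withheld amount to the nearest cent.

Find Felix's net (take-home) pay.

$3702.85

Social Security tax: $4014.65 × 0.06 = $240.88
PFL insurance: $4014.65 × 0.015 = $60.22
AD&D insurance premium: $10.70
Total deductions = $240.88 + $60.22 + $10.70 = $311.80
Net pay = $4014.65 − $311.80 = $3702.85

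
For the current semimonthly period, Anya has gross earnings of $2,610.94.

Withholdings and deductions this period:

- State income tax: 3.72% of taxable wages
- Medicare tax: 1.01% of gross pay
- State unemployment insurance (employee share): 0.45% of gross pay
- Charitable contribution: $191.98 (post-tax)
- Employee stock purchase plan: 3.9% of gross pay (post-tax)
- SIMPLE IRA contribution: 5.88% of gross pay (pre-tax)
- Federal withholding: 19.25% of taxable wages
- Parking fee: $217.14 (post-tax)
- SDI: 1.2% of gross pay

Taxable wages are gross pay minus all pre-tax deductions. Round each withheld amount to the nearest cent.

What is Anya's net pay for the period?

SIMPLE IRA contribution: $2,610.94 × 0.0588 = $153.52
Taxable wages = $2,610.94 − $153.52 = $2,457.42
Federal withholding: $2,457.42 × 0.1925 = $473.05
State income tax: $2,457.42 × 0.0372 = $91.42
SDI: $2,610.94 × 0.012 = $31.33
State unemployment insurance (employee share): $2,610.94 × 0.0045 = $11.75
Medicare tax: $2,610.94 × 0.0101 = $26.37
Charitable contribution: $191.98
Employee stock purchase plan: $2,610.94 × 0.039 = $101.83
Parking fee: $217.14
Total deductions = $153.52 + $473.05 + $91.42 + $31.33 + $11.75 + $26.37 + $191.98 + $101.83 + $217.14 = $1,298.39
Net pay = $2,610.94 − $1,298.39 = $1,312.55

$1,312.55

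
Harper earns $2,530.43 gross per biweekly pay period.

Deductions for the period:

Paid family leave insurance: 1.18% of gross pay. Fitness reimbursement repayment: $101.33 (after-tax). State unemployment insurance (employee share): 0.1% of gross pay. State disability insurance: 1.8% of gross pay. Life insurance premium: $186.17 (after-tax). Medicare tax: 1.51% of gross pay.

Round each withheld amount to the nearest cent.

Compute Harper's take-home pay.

State unemployment insurance (employee share): $2,530.43 × 0.001 = $2.53
Paid family leave insurance: $2,530.43 × 0.0118 = $29.86
Medicare tax: $2,530.43 × 0.0151 = $38.21
State disability insurance: $2,530.43 × 0.018 = $45.55
Life insurance premium: $186.17
Fitness reimbursement repayment: $101.33
Total deductions = $2.53 + $29.86 + $38.21 + $45.55 + $186.17 + $101.33 = $403.65
Net pay = $2,530.43 − $403.65 = $2,126.78

$2,126.78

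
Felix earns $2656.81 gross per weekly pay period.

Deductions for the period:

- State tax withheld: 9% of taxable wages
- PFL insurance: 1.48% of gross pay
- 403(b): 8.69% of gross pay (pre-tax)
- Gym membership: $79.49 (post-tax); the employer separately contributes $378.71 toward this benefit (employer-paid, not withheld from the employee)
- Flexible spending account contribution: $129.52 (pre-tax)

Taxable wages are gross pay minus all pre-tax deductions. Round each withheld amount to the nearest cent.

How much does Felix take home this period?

$1970.92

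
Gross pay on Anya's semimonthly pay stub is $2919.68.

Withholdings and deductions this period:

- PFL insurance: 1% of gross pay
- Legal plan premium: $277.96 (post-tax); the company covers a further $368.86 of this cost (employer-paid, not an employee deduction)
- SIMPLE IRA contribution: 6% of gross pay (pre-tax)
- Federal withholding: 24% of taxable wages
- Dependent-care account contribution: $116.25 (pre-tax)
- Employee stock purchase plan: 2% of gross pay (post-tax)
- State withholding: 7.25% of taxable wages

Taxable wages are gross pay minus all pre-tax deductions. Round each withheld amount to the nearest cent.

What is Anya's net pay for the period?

$1441.37

SIMPLE IRA contribution: $2919.68 × 0.06 = $175.18
Dependent-care account contribution: $116.25
Pre-tax total = $175.18 + $116.25 = $291.43
Taxable wages = $2919.68 − $291.43 = $2628.25
State withholding: $2628.25 × 0.0725 = $190.55
Federal withholding: $2628.25 × 0.24 = $630.78
PFL insurance: $2919.68 × 0.01 = $29.20
Employee stock purchase plan: $2919.68 × 0.02 = $58.39
Legal plan premium: $277.96
(Employer's $368.86 toward legal plan premium is not withheld from the employee.)
Total deductions = $175.18 + $116.25 + $190.55 + $630.78 + $29.20 + $58.39 + $277.96 = $1478.31
Net pay = $2919.68 − $1478.31 = $1441.37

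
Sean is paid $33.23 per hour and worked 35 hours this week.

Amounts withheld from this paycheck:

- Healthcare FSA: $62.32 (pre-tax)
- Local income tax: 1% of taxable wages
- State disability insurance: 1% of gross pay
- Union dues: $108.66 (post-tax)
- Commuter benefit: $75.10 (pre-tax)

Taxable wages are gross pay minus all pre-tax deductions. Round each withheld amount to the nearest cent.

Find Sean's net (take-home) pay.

$895.08

Gross pay: 35 × $33.23 = $1,163.05
Healthcare FSA: $62.32
Commuter benefit: $75.10
Pre-tax total = $62.32 + $75.10 = $137.42
Taxable wages = $1,163.05 − $137.42 = $1,025.63
Local income tax: $1,025.63 × 0.01 = $10.26
State disability insurance: $1,163.05 × 0.01 = $11.63
Union dues: $108.66
Total deductions = $62.32 + $75.10 + $10.26 + $11.63 + $108.66 = $267.97
Net pay = $1,163.05 − $267.97 = $895.08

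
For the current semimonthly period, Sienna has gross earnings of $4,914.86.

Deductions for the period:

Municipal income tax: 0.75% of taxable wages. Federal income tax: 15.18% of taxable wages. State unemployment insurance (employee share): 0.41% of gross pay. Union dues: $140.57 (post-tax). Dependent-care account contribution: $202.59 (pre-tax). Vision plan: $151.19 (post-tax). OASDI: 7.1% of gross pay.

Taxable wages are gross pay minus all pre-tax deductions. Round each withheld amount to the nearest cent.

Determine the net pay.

Dependent-care account contribution: $202.59
Taxable wages = $4,914.86 − $202.59 = $4,712.27
Municipal income tax: $4,712.27 × 0.0075 = $35.34
Federal income tax: $4,712.27 × 0.1518 = $715.32
OASDI: $4,914.86 × 0.071 = $348.96
State unemployment insurance (employee share): $4,914.86 × 0.0041 = $20.15
Vision plan: $151.19
Union dues: $140.57
Total deductions = $202.59 + $35.34 + $715.32 + $348.96 + $20.15 + $151.19 + $140.57 = $1,614.12
Net pay = $4,914.86 − $1,614.12 = $3,300.74

$3,300.74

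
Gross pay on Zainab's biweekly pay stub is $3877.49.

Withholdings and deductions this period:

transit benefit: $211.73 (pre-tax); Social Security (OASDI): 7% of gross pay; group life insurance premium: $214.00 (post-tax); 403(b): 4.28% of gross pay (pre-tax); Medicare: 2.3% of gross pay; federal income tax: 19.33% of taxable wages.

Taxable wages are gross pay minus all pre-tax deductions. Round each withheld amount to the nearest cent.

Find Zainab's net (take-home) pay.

Transit benefit: $211.73
403(b): $3877.49 × 0.0428 = $165.96
Pre-tax total = $211.73 + $165.96 = $377.69
Taxable wages = $3877.49 − $377.69 = $3499.80
Federal income tax: $3499.80 × 0.1933 = $676.51
Social Security (OASDI): $3877.49 × 0.07 = $271.42
Medicare: $3877.49 × 0.023 = $89.18
Group life insurance premium: $214.00
Total deductions = $211.73 + $165.96 + $676.51 + $271.42 + $89.18 + $214.00 = $1628.80
Net pay = $3877.49 − $1628.80 = $2248.69

$2248.69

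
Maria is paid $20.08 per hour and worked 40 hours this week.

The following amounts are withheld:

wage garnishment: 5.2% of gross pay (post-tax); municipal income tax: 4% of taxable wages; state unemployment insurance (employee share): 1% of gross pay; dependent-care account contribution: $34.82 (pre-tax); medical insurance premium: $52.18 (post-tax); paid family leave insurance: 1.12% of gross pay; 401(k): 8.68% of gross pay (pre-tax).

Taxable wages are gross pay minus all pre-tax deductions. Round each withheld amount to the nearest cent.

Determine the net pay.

$559.73

Gross pay: 40 × $20.08 = $803.20
Dependent-care account contribution: $34.82
401(k): $803.20 × 0.0868 = $69.72
Pre-tax total = $34.82 + $69.72 = $104.54
Taxable wages = $803.20 − $104.54 = $698.66
Municipal income tax: $698.66 × 0.04 = $27.95
State unemployment insurance (employee share): $803.20 × 0.01 = $8.03
Paid family leave insurance: $803.20 × 0.0112 = $9.00
Medical insurance premium: $52.18
Wage garnishment: $803.20 × 0.052 = $41.77
Total deductions = $34.82 + $69.72 + $27.95 + $8.03 + $9.00 + $52.18 + $41.77 = $243.47
Net pay = $803.20 − $243.47 = $559.73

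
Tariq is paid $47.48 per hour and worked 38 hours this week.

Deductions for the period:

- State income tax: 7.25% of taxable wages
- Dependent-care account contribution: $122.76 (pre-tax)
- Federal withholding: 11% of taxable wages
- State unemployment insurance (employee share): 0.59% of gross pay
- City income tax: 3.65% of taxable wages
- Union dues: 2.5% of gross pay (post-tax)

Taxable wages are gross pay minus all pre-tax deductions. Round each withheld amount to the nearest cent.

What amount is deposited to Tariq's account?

$1,257.48

Gross pay: 38 × $47.48 = $1,804.24
Dependent-care account contribution: $122.76
Taxable wages = $1,804.24 − $122.76 = $1,681.48
State income tax: $1,681.48 × 0.0725 = $121.91
Federal withholding: $1,681.48 × 0.11 = $184.96
City income tax: $1,681.48 × 0.0365 = $61.37
State unemployment insurance (employee share): $1,804.24 × 0.0059 = $10.65
Union dues: $1,804.24 × 0.025 = $45.11
Total deductions = $122.76 + $121.91 + $184.96 + $61.37 + $10.65 + $45.11 = $546.76
Net pay = $1,804.24 − $546.76 = $1,257.48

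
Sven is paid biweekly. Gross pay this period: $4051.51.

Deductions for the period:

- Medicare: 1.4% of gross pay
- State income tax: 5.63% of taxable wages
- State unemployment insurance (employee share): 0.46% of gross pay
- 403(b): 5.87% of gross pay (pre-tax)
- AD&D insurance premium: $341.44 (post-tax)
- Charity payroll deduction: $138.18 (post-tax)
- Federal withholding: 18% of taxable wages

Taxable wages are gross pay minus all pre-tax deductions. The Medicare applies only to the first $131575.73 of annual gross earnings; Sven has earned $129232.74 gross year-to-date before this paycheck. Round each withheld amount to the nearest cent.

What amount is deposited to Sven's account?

$2381.46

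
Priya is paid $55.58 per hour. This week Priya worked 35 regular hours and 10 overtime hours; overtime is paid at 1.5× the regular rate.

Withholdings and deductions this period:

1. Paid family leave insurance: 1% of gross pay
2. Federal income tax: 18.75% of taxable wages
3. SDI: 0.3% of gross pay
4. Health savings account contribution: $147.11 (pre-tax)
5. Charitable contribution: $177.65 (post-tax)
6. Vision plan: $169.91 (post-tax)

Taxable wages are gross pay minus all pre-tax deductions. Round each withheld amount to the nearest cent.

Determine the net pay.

$1,754.72

Regular pay: 35 × $55.58 = $1,945.30
Overtime pay: 10 × $55.58 × 1.5 = $833.70
Gross pay = $1,945.30 + $833.70 = $2,779.00
Health savings account contribution: $147.11
Taxable wages = $2,779.00 − $147.11 = $2,631.89
Federal income tax: $2,631.89 × 0.1875 = $493.48
SDI: $2,779.00 × 0.003 = $8.34
Paid family leave insurance: $2,779.00 × 0.01 = $27.79
Vision plan: $169.91
Charitable contribution: $177.65
Total deductions = $147.11 + $493.48 + $8.34 + $27.79 + $169.91 + $177.65 = $1,024.28
Net pay = $2,779.00 − $1,024.28 = $1,754.72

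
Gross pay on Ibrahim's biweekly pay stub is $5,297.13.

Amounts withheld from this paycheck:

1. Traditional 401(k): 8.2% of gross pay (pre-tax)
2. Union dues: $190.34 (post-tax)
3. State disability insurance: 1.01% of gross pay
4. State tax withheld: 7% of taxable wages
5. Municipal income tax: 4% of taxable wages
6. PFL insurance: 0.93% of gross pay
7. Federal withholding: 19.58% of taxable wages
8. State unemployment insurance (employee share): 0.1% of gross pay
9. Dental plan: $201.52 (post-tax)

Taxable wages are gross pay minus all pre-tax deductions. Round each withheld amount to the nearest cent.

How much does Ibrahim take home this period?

Traditional 401(k): $5,297.13 × 0.082 = $434.36
Taxable wages = $5,297.13 − $434.36 = $4,862.77
Federal withholding: $4,862.77 × 0.1958 = $952.13
State tax withheld: $4,862.77 × 0.07 = $340.39
Municipal income tax: $4,862.77 × 0.04 = $194.51
State disability insurance: $5,297.13 × 0.0101 = $53.50
PFL insurance: $5,297.13 × 0.0093 = $49.26
State unemployment insurance (employee share): $5,297.13 × 0.001 = $5.30
Union dues: $190.34
Dental plan: $201.52
Total deductions = $434.36 + $952.13 + $340.39 + $194.51 + $53.50 + $49.26 + $5.30 + $190.34 + $201.52 = $2,421.31
Net pay = $5,297.13 − $2,421.31 = $2,875.82

$2,875.82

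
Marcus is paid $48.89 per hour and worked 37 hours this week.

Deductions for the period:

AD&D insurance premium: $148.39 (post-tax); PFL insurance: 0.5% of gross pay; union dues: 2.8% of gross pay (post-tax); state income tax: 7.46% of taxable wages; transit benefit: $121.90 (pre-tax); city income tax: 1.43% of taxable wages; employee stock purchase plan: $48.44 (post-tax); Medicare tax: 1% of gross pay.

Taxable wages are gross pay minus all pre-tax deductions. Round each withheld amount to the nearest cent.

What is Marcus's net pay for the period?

$1,262.45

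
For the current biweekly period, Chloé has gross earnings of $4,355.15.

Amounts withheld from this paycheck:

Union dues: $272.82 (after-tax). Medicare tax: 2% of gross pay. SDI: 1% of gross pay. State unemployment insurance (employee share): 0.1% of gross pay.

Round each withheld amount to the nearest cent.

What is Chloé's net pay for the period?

State unemployment insurance (employee share): $4,355.15 × 0.001 = $4.36
SDI: $4,355.15 × 0.01 = $43.55
Medicare tax: $4,355.15 × 0.02 = $87.10
Union dues: $272.82
Total deductions = $4.36 + $43.55 + $87.10 + $272.82 = $407.83
Net pay = $4,355.15 − $407.83 = $3,947.32

$3,947.32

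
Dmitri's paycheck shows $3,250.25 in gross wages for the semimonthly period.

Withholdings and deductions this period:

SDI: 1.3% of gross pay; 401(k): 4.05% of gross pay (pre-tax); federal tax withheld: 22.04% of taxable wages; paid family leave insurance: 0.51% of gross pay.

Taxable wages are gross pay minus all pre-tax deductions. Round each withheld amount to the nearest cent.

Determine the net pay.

401(k): $3,250.25 × 0.0405 = $131.64
Taxable wages = $3,250.25 − $131.64 = $3,118.61
Federal tax withheld: $3,118.61 × 0.2204 = $687.34
SDI: $3,250.25 × 0.013 = $42.25
Paid family leave insurance: $3,250.25 × 0.0051 = $16.58
Total deductions = $131.64 + $687.34 + $42.25 + $16.58 = $877.81
Net pay = $3,250.25 − $877.81 = $2,372.44

$2,372.44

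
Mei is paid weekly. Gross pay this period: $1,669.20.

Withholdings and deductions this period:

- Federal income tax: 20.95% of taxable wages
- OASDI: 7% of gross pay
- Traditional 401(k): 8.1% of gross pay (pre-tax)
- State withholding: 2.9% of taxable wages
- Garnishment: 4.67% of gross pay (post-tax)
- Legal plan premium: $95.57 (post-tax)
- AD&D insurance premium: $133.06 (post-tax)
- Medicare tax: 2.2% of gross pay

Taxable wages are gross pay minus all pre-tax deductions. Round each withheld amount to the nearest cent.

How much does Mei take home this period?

$707.99

Traditional 401(k): $1,669.20 × 0.081 = $135.21
Taxable wages = $1,669.20 − $135.21 = $1,533.99
State withholding: $1,533.99 × 0.029 = $44.49
Federal income tax: $1,533.99 × 0.2095 = $321.37
Medicare tax: $1,669.20 × 0.022 = $36.72
OASDI: $1,669.20 × 0.07 = $116.84
Garnishment: $1,669.20 × 0.0467 = $77.95
AD&D insurance premium: $133.06
Legal plan premium: $95.57
Total deductions = $135.21 + $44.49 + $321.37 + $36.72 + $116.84 + $77.95 + $133.06 + $95.57 = $961.21
Net pay = $1,669.20 − $961.21 = $707.99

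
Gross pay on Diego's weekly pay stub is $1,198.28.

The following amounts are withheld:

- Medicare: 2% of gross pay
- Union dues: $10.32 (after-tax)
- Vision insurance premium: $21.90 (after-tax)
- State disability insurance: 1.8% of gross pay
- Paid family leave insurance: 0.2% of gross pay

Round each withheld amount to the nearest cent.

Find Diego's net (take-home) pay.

State disability insurance: $1,198.28 × 0.018 = $21.57
Paid family leave insurance: $1,198.28 × 0.002 = $2.40
Medicare: $1,198.28 × 0.02 = $23.97
Union dues: $10.32
Vision insurance premium: $21.90
Total deductions = $21.57 + $2.40 + $23.97 + $10.32 + $21.90 = $80.16
Net pay = $1,198.28 − $80.16 = $1,118.12

$1,118.12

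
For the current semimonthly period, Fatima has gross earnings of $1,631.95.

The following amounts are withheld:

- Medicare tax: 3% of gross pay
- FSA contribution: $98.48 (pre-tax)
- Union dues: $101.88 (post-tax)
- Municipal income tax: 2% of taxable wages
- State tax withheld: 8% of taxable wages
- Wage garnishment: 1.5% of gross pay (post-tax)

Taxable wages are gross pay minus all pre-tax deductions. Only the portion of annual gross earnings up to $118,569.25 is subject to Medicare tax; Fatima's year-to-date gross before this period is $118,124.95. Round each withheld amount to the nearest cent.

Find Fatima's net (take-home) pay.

FSA contribution: $98.48
Taxable wages = $1,631.95 − $98.48 = $1,533.47
State tax withheld: $1,533.47 × 0.08 = $122.68
Municipal income tax: $1,533.47 × 0.02 = $30.67
Medicare tax: only $118,569.25 − $118,124.95 = $444.30 of this check is subject → $444.30 × 0.03 = $13.33
Union dues: $101.88
Wage garnishment: $1,631.95 × 0.015 = $24.48
Total deductions = $98.48 + $122.68 + $30.67 + $13.33 + $101.88 + $24.48 = $391.52
Net pay = $1,631.95 − $391.52 = $1,240.43

$1,240.43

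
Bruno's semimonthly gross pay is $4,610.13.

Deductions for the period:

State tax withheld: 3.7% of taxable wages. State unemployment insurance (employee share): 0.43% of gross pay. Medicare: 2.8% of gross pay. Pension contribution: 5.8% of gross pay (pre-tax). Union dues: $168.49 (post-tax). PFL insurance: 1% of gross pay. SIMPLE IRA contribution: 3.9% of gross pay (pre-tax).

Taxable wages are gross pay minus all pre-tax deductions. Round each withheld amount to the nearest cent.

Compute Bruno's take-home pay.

$3,645.42

Pension contribution: $4,610.13 × 0.058 = $267.39
SIMPLE IRA contribution: $4,610.13 × 0.039 = $179.80
Pre-tax total = $267.39 + $179.80 = $447.19
Taxable wages = $4,610.13 − $447.19 = $4,162.94
State tax withheld: $4,162.94 × 0.037 = $154.03
State unemployment insurance (employee share): $4,610.13 × 0.0043 = $19.82
PFL insurance: $4,610.13 × 0.01 = $46.10
Medicare: $4,610.13 × 0.028 = $129.08
Union dues: $168.49
Total deductions = $267.39 + $179.80 + $154.03 + $19.82 + $46.10 + $129.08 + $168.49 = $964.71
Net pay = $4,610.13 − $964.71 = $3,645.42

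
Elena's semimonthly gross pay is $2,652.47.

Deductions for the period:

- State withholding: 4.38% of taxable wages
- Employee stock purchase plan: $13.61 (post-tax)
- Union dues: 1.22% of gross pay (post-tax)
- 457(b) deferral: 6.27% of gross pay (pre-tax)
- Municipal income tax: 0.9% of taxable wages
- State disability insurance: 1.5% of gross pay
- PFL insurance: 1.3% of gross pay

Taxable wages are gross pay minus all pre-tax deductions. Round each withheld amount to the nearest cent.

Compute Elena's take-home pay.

457(b) deferral: $2,652.47 × 0.0627 = $166.31
Taxable wages = $2,652.47 − $166.31 = $2,486.16
State withholding: $2,486.16 × 0.0438 = $108.89
Municipal income tax: $2,486.16 × 0.009 = $22.38
State disability insurance: $2,652.47 × 0.015 = $39.79
PFL insurance: $2,652.47 × 0.013 = $34.48
Union dues: $2,652.47 × 0.0122 = $32.36
Employee stock purchase plan: $13.61
Total deductions = $166.31 + $108.89 + $22.38 + $39.79 + $34.48 + $32.36 + $13.61 = $417.82
Net pay = $2,652.47 − $417.82 = $2,234.65

$2,234.65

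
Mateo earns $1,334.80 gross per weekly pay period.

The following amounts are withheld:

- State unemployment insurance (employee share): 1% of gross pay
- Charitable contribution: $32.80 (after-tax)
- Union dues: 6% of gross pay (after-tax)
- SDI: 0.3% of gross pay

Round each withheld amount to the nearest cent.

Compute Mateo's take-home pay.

$1,204.56

SDI: $1,334.80 × 0.003 = $4.00
State unemployment insurance (employee share): $1,334.80 × 0.01 = $13.35
Charitable contribution: $32.80
Union dues: $1,334.80 × 0.06 = $80.09
Total deductions = $4.00 + $13.35 + $32.80 + $80.09 = $130.24
Net pay = $1,334.80 − $130.24 = $1,204.56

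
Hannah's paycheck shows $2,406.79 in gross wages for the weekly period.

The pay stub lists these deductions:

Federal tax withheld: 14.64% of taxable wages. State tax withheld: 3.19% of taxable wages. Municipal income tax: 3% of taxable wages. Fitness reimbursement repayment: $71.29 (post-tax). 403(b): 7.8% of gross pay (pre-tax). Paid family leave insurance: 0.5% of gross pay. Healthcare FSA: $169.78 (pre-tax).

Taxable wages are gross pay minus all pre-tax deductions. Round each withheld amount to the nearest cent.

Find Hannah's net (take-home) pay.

$1,539.10

403(b): $2,406.79 × 0.078 = $187.73
Healthcare FSA: $169.78
Pre-tax total = $187.73 + $169.78 = $357.51
Taxable wages = $2,406.79 − $357.51 = $2,049.28
State tax withheld: $2,049.28 × 0.0319 = $65.37
Municipal income tax: $2,049.28 × 0.03 = $61.48
Federal tax withheld: $2,049.28 × 0.1464 = $300.01
Paid family leave insurance: $2,406.79 × 0.005 = $12.03
Fitness reimbursement repayment: $71.29
Total deductions = $187.73 + $169.78 + $65.37 + $61.48 + $300.01 + $12.03 + $71.29 = $867.69
Net pay = $2,406.79 − $867.69 = $1,539.10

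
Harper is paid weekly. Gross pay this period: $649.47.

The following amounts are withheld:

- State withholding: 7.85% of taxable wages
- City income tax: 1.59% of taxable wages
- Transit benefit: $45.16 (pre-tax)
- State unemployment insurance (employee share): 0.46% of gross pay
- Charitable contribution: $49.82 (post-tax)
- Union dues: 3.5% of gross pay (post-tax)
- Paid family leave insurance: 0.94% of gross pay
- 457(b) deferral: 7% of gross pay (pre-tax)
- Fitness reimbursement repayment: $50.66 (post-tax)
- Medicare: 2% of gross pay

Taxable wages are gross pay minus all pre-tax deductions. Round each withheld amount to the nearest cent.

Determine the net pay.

$360.79

Transit benefit: $45.16
457(b) deferral: $649.47 × 0.07 = $45.46
Pre-tax total = $45.16 + $45.46 = $90.62
Taxable wages = $649.47 − $90.62 = $558.85
City income tax: $558.85 × 0.0159 = $8.89
State withholding: $558.85 × 0.0785 = $43.87
Medicare: $649.47 × 0.02 = $12.99
State unemployment insurance (employee share): $649.47 × 0.0046 = $2.99
Paid family leave insurance: $649.47 × 0.0094 = $6.11
Union dues: $649.47 × 0.035 = $22.73
Fitness reimbursement repayment: $50.66
Charitable contribution: $49.82
Total deductions = $45.16 + $45.46 + $8.89 + $43.87 + $12.99 + $2.99 + $6.11 + $22.73 + $50.66 + $49.82 = $288.68
Net pay = $649.47 − $288.68 = $360.79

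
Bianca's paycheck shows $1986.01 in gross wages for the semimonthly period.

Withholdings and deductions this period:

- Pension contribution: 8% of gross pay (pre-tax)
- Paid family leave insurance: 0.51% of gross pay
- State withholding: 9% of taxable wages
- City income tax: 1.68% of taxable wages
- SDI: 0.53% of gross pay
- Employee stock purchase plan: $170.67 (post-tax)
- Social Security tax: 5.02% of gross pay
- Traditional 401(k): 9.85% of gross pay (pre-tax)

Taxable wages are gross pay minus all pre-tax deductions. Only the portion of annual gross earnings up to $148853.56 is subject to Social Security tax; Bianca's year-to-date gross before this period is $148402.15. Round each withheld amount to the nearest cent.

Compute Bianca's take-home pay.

$1243.27

Traditional 401(k): $1986.01 × 0.0985 = $195.62
Pension contribution: $1986.01 × 0.08 = $158.88
Pre-tax total = $195.62 + $158.88 = $354.50
Taxable wages = $1986.01 − $354.50 = $1631.51
City income tax: $1631.51 × 0.0168 = $27.41
State withholding: $1631.51 × 0.09 = $146.84
Social Security tax: only $148853.56 − $148402.15 = $451.41 of this check is subject → $451.41 × 0.0502 = $22.66
Paid family leave insurance: $1986.01 × 0.0051 = $10.13
SDI: $1986.01 × 0.0053 = $10.53
Employee stock purchase plan: $170.67
Total deductions = $195.62 + $158.88 + $27.41 + $146.84 + $22.66 + $10.13 + $10.53 + $170.67 = $742.74
Net pay = $1986.01 − $742.74 = $1243.27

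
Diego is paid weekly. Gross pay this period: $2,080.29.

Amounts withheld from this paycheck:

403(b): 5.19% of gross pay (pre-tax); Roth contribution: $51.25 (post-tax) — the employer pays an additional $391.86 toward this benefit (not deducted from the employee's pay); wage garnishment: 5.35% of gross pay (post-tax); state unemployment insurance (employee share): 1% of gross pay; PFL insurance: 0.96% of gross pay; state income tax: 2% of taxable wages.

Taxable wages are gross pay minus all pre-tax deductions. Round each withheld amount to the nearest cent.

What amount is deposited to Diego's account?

$1,729.55

403(b): $2,080.29 × 0.0519 = $107.97
Taxable wages = $2,080.29 − $107.97 = $1,972.32
State income tax: $1,972.32 × 0.02 = $39.45
State unemployment insurance (employee share): $2,080.29 × 0.01 = $20.80
PFL insurance: $2,080.29 × 0.0096 = $19.97
Wage garnishment: $2,080.29 × 0.0535 = $111.30
Roth contribution: $51.25
(Employer's $391.86 toward Roth contribution is not withheld from the employee.)
Total deductions = $107.97 + $39.45 + $20.80 + $19.97 + $111.30 + $51.25 = $350.74
Net pay = $2,080.29 − $350.74 = $1,729.55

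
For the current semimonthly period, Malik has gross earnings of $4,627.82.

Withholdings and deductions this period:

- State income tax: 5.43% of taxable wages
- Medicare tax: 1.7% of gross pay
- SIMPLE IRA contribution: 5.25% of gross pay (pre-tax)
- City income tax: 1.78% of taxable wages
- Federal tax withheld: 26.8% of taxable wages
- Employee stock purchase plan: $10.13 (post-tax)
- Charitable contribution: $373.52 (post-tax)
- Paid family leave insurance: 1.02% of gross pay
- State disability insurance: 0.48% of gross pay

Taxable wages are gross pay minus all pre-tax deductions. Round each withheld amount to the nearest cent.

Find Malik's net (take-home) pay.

$2,361.84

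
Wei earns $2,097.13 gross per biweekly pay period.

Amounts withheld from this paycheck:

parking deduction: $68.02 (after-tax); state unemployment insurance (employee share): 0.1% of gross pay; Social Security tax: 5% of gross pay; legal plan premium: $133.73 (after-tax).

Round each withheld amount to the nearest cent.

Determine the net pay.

Social Security tax: $2,097.13 × 0.05 = $104.86
State unemployment insurance (employee share): $2,097.13 × 0.001 = $2.10
Parking deduction: $68.02
Legal plan premium: $133.73
Total deductions = $104.86 + $2.10 + $68.02 + $133.73 = $308.71
Net pay = $2,097.13 − $308.71 = $1,788.42

$1,788.42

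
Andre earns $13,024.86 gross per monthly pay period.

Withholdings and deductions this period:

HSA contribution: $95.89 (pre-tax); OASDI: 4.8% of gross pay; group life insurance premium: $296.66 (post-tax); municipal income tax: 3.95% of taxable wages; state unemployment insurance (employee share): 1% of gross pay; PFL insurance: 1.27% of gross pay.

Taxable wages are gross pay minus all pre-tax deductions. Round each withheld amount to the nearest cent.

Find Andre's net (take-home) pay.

HSA contribution: $95.89
Taxable wages = $13,024.86 − $95.89 = $12,928.97
Municipal income tax: $12,928.97 × 0.0395 = $510.69
PFL insurance: $13,024.86 × 0.0127 = $165.42
State unemployment insurance (employee share): $13,024.86 × 0.01 = $130.25
OASDI: $13,024.86 × 0.048 = $625.19
Group life insurance premium: $296.66
Total deductions = $95.89 + $510.69 + $165.42 + $130.25 + $625.19 + $296.66 = $1,824.10
Net pay = $13,024.86 − $1,824.10 = $11,200.76

$11,200.76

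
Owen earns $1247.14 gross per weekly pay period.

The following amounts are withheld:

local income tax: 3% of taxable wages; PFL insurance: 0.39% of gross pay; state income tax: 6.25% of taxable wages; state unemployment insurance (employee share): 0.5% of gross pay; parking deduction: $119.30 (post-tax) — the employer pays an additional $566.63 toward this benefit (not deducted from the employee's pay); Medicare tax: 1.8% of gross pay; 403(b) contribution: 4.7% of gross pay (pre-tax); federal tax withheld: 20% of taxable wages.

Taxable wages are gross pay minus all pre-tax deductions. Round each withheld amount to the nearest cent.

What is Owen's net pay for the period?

$688.03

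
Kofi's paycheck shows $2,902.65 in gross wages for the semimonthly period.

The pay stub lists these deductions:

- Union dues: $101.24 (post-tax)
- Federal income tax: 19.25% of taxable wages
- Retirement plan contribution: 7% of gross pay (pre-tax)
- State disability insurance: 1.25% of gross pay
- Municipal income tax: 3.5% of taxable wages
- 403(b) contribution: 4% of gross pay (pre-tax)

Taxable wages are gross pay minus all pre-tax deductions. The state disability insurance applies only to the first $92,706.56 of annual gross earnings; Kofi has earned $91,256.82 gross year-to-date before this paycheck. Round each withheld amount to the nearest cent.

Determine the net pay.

$1,876.28

Retirement plan contribution: $2,902.65 × 0.07 = $203.19
403(b) contribution: $2,902.65 × 0.04 = $116.11
Pre-tax total = $203.19 + $116.11 = $319.30
Taxable wages = $2,902.65 − $319.30 = $2,583.35
Federal income tax: $2,583.35 × 0.1925 = $497.29
Municipal income tax: $2,583.35 × 0.035 = $90.42
State disability insurance: only $92,706.56 − $91,256.82 = $1,449.74 of this check is subject → $1,449.74 × 0.0125 = $18.12
Union dues: $101.24
Total deductions = $203.19 + $116.11 + $497.29 + $90.42 + $18.12 + $101.24 = $1,026.37
Net pay = $2,902.65 − $1,026.37 = $1,876.28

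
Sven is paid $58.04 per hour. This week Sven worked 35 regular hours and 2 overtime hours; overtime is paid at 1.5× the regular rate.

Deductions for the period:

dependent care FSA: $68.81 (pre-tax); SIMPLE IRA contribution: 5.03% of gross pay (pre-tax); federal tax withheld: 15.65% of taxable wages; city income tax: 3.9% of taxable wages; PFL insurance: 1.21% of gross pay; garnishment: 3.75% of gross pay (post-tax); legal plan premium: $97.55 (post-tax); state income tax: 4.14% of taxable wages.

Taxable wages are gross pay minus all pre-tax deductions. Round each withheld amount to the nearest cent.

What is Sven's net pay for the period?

$1,338.91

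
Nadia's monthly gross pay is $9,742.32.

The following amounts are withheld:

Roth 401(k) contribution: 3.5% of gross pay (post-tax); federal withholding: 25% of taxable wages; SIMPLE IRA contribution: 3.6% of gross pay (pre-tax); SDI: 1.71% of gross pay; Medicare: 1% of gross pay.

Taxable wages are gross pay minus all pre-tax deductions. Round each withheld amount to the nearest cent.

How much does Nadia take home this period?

$6,438.71

SIMPLE IRA contribution: $9,742.32 × 0.036 = $350.72
Taxable wages = $9,742.32 − $350.72 = $9,391.60
Federal withholding: $9,391.60 × 0.25 = $2,347.90
Medicare: $9,742.32 × 0.01 = $97.42
SDI: $9,742.32 × 0.0171 = $166.59
Roth 401(k) contribution: $9,742.32 × 0.035 = $340.98
Total deductions = $350.72 + $2,347.90 + $97.42 + $166.59 + $340.98 = $3,303.61
Net pay = $9,742.32 − $3,303.61 = $6,438.71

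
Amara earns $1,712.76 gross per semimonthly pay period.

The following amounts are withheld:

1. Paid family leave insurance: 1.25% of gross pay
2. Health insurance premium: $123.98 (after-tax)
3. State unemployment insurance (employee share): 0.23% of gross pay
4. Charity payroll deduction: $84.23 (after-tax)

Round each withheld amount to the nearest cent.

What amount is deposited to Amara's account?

$1,479.20

State unemployment insurance (employee share): $1,712.76 × 0.0023 = $3.94
Paid family leave insurance: $1,712.76 × 0.0125 = $21.41
Health insurance premium: $123.98
Charity payroll deduction: $84.23
Total deductions = $3.94 + $21.41 + $123.98 + $84.23 = $233.56
Net pay = $1,712.76 − $233.56 = $1,479.20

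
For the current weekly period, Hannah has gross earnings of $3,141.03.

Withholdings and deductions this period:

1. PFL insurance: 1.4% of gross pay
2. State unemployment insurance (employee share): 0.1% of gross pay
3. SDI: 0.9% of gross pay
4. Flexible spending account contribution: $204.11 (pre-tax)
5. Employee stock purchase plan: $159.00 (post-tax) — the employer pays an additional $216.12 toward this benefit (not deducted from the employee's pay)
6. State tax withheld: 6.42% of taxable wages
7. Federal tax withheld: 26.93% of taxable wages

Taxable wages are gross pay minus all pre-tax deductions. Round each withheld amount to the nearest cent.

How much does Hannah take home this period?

$1,723.08

Flexible spending account contribution: $204.11
Taxable wages = $3,141.03 − $204.11 = $2,936.92
Federal tax withheld: $2,936.92 × 0.2693 = $790.91
State tax withheld: $2,936.92 × 0.0642 = $188.55
State unemployment insurance (employee share): $3,141.03 × 0.001 = $3.14
PFL insurance: $3,141.03 × 0.014 = $43.97
SDI: $3,141.03 × 0.009 = $28.27
Employee stock purchase plan: $159.00
(Employer's $216.12 toward employee stock purchase plan is not withheld from the employee.)
Total deductions = $204.11 + $790.91 + $188.55 + $3.14 + $43.97 + $28.27 + $159.00 = $1,417.95
Net pay = $3,141.03 − $1,417.95 = $1,723.08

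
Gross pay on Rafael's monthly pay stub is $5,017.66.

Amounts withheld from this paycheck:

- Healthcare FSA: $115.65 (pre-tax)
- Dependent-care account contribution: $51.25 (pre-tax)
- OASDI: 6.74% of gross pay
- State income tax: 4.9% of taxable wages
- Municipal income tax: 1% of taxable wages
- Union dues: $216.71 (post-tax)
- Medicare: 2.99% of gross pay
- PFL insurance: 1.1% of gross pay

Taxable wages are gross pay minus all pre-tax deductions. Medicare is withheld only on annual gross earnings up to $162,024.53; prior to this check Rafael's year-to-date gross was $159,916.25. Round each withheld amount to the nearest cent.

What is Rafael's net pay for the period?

$3,891.43

Healthcare FSA: $115.65
Dependent-care account contribution: $51.25
Pre-tax total = $115.65 + $51.25 = $166.90
Taxable wages = $5,017.66 − $166.90 = $4,850.76
Municipal income tax: $4,850.76 × 0.01 = $48.51
State income tax: $4,850.76 × 0.049 = $237.69
Medicare: only $162,024.53 − $159,916.25 = $2,108.28 of this check is subject → $2,108.28 × 0.0299 = $63.04
PFL insurance: $5,017.66 × 0.011 = $55.19
OASDI: $5,017.66 × 0.0674 = $338.19
Union dues: $216.71
Total deductions = $115.65 + $51.25 + $48.51 + $237.69 + $63.04 + $55.19 + $338.19 + $216.71 = $1,126.23
Net pay = $5,017.66 − $1,126.23 = $3,891.43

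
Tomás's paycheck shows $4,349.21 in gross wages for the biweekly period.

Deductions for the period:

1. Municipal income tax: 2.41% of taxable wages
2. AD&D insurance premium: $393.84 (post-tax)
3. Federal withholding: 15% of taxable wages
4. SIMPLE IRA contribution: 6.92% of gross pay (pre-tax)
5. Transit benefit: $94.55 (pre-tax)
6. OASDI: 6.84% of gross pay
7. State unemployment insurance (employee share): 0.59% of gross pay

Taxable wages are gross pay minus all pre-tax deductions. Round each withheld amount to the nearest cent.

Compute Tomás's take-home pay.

$2,548.37

Transit benefit: $94.55
SIMPLE IRA contribution: $4,349.21 × 0.0692 = $300.97
Pre-tax total = $94.55 + $300.97 = $395.52
Taxable wages = $4,349.21 − $395.52 = $3,953.69
Municipal income tax: $3,953.69 × 0.0241 = $95.28
Federal withholding: $3,953.69 × 0.15 = $593.05
OASDI: $4,349.21 × 0.0684 = $297.49
State unemployment insurance (employee share): $4,349.21 × 0.0059 = $25.66
AD&D insurance premium: $393.84
Total deductions = $94.55 + $300.97 + $95.28 + $593.05 + $297.49 + $25.66 + $393.84 = $1,800.84
Net pay = $4,349.21 − $1,800.84 = $2,548.37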